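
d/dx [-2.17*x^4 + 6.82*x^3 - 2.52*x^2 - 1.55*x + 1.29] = -8.68*x^3 + 20.46*x^2 - 5.04*x - 1.55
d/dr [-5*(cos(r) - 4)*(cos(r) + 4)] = 5*sin(2*r)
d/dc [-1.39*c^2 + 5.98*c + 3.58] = 5.98 - 2.78*c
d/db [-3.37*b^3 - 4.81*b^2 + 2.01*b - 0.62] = -10.11*b^2 - 9.62*b + 2.01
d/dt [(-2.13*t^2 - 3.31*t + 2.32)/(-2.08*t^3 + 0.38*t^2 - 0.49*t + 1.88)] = (-4.4304*t^4 - 13.7696*t^3 + 16.7783*t^2 - 9.772*t - 5.086)/(4.3264*t^6 - 1.5808*t^5 + 2.1828*t^4 - 8.1932*t^3 + 1.6689*t^2 - 1.8424*t + 3.5344)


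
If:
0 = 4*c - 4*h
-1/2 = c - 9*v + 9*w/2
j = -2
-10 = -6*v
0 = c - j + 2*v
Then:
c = -16/3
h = -16/3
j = -2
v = 5/3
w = 119/27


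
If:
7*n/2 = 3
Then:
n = 6/7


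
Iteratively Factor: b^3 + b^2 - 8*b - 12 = (b - 3)*(b^2 + 4*b + 4) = (b - 3)*(b + 2)*(b + 2)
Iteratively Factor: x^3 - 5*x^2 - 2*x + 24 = (x - 4)*(x^2 - x - 6) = (x - 4)*(x - 3)*(x + 2)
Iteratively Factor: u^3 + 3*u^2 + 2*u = (u + 2)*(u^2 + u) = (u + 1)*(u + 2)*(u)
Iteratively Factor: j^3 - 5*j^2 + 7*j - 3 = (j - 1)*(j^2 - 4*j + 3) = (j - 3)*(j - 1)*(j - 1)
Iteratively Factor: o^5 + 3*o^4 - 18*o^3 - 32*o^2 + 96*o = (o + 4)*(o^4 - o^3 - 14*o^2 + 24*o) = o*(o + 4)*(o^3 - o^2 - 14*o + 24) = o*(o - 2)*(o + 4)*(o^2 + o - 12) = o*(o - 2)*(o + 4)^2*(o - 3)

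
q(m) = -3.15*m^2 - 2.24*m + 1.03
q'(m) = -6.3*m - 2.24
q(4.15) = -62.52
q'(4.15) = -28.38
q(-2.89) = -18.81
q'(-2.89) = 15.97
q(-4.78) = -60.24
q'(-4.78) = 27.87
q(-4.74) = -59.13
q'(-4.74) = 27.62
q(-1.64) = -3.77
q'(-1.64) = 8.09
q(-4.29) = -47.33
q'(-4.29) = 24.79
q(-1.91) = -6.18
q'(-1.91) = 9.79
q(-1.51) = -2.77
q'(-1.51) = 7.27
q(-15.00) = -674.12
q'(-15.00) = 92.26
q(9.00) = -274.28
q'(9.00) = -58.94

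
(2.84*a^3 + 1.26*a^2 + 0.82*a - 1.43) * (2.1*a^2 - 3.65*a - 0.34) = 5.964*a^5 - 7.72*a^4 - 3.8426*a^3 - 6.4244*a^2 + 4.9407*a + 0.4862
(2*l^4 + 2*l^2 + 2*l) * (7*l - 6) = 14*l^5 - 12*l^4 + 14*l^3 + 2*l^2 - 12*l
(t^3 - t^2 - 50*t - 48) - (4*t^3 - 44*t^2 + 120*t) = -3*t^3 + 43*t^2 - 170*t - 48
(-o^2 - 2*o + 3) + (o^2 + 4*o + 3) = 2*o + 6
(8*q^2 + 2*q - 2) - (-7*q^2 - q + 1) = 15*q^2 + 3*q - 3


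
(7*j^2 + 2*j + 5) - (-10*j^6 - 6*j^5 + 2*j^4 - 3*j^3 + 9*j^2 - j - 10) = 10*j^6 + 6*j^5 - 2*j^4 + 3*j^3 - 2*j^2 + 3*j + 15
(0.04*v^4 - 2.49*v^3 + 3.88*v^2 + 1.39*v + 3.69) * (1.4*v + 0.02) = 0.056*v^5 - 3.4852*v^4 + 5.3822*v^3 + 2.0236*v^2 + 5.1938*v + 0.0738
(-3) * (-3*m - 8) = 9*m + 24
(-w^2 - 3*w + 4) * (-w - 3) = w^3 + 6*w^2 + 5*w - 12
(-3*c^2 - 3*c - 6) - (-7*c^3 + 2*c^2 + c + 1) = 7*c^3 - 5*c^2 - 4*c - 7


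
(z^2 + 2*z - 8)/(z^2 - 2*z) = (z + 4)/z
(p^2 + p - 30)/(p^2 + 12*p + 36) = (p - 5)/(p + 6)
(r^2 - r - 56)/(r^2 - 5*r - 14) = (-r^2 + r + 56)/(-r^2 + 5*r + 14)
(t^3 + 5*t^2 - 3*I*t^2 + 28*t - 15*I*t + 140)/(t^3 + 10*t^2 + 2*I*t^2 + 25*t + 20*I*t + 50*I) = (t^2 - 3*I*t + 28)/(t^2 + t*(5 + 2*I) + 10*I)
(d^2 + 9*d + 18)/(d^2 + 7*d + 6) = (d + 3)/(d + 1)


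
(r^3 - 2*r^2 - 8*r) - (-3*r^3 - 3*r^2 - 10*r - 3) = 4*r^3 + r^2 + 2*r + 3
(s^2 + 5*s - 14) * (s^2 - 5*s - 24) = s^4 - 63*s^2 - 50*s + 336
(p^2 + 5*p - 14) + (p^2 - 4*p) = 2*p^2 + p - 14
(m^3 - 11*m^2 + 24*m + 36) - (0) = m^3 - 11*m^2 + 24*m + 36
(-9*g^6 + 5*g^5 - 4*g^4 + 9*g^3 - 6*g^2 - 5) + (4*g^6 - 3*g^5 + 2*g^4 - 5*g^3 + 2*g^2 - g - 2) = -5*g^6 + 2*g^5 - 2*g^4 + 4*g^3 - 4*g^2 - g - 7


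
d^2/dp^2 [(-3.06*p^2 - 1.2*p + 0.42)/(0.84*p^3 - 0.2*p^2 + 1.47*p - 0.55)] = (-4.31827199999999*p^6 - 5.08032*p^5 + 27.436752*p^4 - 19.8528*p^3 - 1.420704*p^2 + 1.21536*p - 2.068944)/(0.592704*p^9 - 0.42336*p^8 + 3.212496*p^7 - 2.654*p^6 + 6.176268*p^5 - 5.43738*p^4 + 4.909023*p^3 - 3.746985*p^2 + 1.334025*p - 0.166375)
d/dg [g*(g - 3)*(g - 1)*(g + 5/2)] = 4*g^3 - 9*g^2/2 - 14*g + 15/2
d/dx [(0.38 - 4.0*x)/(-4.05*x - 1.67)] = (33.28695*x + 13.72573)/(4.05*x + 1.67)^3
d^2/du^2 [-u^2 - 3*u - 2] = -2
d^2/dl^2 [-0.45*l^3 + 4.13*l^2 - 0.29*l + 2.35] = 8.26 - 2.7*l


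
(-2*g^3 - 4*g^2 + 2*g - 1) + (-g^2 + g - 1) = -2*g^3 - 5*g^2 + 3*g - 2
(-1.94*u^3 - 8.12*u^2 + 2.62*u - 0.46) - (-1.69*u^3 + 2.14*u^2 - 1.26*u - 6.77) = -0.25*u^3 - 10.26*u^2 + 3.88*u + 6.31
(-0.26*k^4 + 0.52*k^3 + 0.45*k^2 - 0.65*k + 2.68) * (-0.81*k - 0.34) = 0.2106*k^5 - 0.3328*k^4 - 0.5413*k^3 + 0.3735*k^2 - 1.9498*k - 0.9112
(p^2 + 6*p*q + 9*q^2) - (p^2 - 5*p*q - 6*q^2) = 11*p*q + 15*q^2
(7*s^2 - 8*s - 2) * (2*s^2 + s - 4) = 14*s^4 - 9*s^3 - 40*s^2 + 30*s + 8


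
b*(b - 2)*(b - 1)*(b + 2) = b^4 - b^3 - 4*b^2 + 4*b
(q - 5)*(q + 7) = q^2 + 2*q - 35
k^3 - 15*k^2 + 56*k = k*(k - 8)*(k - 7)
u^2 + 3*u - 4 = (u - 1)*(u + 4)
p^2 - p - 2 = (p - 2)*(p + 1)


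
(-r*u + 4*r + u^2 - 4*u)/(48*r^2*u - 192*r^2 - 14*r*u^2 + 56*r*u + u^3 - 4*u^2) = (-r + u)/(48*r^2 - 14*r*u + u^2)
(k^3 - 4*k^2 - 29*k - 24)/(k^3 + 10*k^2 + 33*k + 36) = (k^2 - 7*k - 8)/(k^2 + 7*k + 12)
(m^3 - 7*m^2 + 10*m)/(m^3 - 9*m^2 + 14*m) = (m - 5)/(m - 7)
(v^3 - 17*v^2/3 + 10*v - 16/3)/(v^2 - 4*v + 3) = (3*v^2 - 14*v + 16)/(3*(v - 3))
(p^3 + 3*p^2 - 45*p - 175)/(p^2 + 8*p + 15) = (p^2 - 2*p - 35)/(p + 3)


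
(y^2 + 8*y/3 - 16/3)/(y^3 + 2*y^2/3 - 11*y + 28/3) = (3*y - 4)/(3*y^2 - 10*y + 7)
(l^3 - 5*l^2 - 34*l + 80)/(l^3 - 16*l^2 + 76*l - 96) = (l + 5)/(l - 6)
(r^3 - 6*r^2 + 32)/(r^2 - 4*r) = r - 2 - 8/r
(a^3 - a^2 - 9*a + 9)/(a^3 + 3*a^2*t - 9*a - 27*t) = (a - 1)/(a + 3*t)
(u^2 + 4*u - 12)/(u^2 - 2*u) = (u + 6)/u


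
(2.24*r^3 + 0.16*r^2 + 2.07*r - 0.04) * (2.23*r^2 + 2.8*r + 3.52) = 4.9952*r^5 + 6.6288*r^4 + 12.9489*r^3 + 6.27*r^2 + 7.1744*r - 0.1408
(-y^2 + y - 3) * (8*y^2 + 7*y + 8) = -8*y^4 + y^3 - 25*y^2 - 13*y - 24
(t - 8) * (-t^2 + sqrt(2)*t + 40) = -t^3 + sqrt(2)*t^2 + 8*t^2 - 8*sqrt(2)*t + 40*t - 320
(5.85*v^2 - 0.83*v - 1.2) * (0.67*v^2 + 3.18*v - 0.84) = 3.9195*v^4 + 18.0469*v^3 - 8.3574*v^2 - 3.1188*v + 1.008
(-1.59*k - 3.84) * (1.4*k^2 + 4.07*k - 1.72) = -2.226*k^3 - 11.8473*k^2 - 12.894*k + 6.6048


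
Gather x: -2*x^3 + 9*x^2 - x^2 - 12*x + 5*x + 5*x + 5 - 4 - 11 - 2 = -2*x^3 + 8*x^2 - 2*x - 12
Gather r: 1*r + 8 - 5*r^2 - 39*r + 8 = -5*r^2 - 38*r + 16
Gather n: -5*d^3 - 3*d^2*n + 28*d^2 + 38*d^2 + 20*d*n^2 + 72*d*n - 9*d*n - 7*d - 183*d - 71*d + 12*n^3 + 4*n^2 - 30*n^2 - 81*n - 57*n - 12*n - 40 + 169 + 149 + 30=-5*d^3 + 66*d^2 - 261*d + 12*n^3 + n^2*(20*d - 26) + n*(-3*d^2 + 63*d - 150) + 308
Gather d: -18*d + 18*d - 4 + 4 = 0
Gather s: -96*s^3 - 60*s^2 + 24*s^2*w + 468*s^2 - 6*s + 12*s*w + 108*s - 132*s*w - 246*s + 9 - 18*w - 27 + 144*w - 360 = -96*s^3 + s^2*(24*w + 408) + s*(-120*w - 144) + 126*w - 378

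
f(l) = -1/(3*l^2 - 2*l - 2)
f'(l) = -(2 - 6*l)/(3*l^2 - 2*l - 2)^2 = 2*(3*l - 1)/(-3*l^2 + 2*l + 2)^2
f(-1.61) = -0.11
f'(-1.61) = -0.14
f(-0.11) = 0.57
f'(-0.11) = -0.87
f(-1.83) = -0.09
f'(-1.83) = -0.09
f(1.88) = -0.21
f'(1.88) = 0.40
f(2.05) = -0.15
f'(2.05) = 0.24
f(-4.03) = -0.02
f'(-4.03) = -0.01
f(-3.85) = -0.02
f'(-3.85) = -0.01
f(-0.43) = 1.71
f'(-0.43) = -13.37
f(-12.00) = 0.00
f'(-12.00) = 0.00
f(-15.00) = 0.00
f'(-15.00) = 0.00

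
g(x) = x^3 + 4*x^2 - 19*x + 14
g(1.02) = -0.16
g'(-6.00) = 41.00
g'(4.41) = 74.62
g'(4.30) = 70.87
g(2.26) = 3.03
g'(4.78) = 87.79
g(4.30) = 85.77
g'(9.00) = 296.00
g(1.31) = -1.78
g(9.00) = 896.00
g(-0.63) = 27.31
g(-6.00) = 56.00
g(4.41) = 93.77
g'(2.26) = 14.40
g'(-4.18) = -0.02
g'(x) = 3*x^2 + 8*x - 19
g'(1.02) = -7.72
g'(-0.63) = -22.85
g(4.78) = 123.79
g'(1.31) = -3.37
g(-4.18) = 90.27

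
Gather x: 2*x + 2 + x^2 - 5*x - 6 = x^2 - 3*x - 4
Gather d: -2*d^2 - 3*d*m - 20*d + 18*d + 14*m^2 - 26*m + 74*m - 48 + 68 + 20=-2*d^2 + d*(-3*m - 2) + 14*m^2 + 48*m + 40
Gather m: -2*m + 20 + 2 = 22 - 2*m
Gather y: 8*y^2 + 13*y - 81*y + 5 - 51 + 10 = 8*y^2 - 68*y - 36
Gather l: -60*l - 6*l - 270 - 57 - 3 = -66*l - 330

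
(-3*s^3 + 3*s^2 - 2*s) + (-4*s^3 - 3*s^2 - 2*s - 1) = -7*s^3 - 4*s - 1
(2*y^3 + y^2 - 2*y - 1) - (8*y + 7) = 2*y^3 + y^2 - 10*y - 8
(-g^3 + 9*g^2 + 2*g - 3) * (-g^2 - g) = g^5 - 8*g^4 - 11*g^3 + g^2 + 3*g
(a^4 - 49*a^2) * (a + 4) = a^5 + 4*a^4 - 49*a^3 - 196*a^2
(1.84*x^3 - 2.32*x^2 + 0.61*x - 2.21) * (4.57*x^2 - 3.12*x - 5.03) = 8.4088*x^5 - 16.3432*x^4 + 0.770899999999999*x^3 - 0.333300000000001*x^2 + 3.8269*x + 11.1163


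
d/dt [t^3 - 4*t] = 3*t^2 - 4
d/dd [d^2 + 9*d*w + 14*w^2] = 2*d + 9*w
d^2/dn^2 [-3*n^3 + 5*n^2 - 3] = 10 - 18*n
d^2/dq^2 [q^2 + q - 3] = 2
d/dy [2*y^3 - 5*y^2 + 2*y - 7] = 6*y^2 - 10*y + 2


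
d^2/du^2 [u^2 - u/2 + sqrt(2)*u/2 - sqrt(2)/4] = 2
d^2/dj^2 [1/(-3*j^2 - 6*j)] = 2*(j*(j + 2) - 4*(j + 1)^2)/(3*j^3*(j + 2)^3)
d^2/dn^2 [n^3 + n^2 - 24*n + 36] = 6*n + 2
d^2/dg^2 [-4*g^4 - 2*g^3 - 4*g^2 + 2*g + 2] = -48*g^2 - 12*g - 8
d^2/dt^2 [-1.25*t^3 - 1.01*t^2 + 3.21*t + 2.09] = -7.5*t - 2.02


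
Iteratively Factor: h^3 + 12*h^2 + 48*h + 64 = (h + 4)*(h^2 + 8*h + 16) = (h + 4)^2*(h + 4)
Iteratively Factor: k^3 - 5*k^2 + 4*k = (k - 4)*(k^2 - k) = k*(k - 4)*(k - 1)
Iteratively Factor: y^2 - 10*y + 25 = (y - 5)*(y - 5)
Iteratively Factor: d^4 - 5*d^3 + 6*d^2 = (d)*(d^3 - 5*d^2 + 6*d) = d*(d - 3)*(d^2 - 2*d) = d*(d - 3)*(d - 2)*(d)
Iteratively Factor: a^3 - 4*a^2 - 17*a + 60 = (a + 4)*(a^2 - 8*a + 15) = (a - 5)*(a + 4)*(a - 3)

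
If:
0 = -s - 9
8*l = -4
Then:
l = -1/2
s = -9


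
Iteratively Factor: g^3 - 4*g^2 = (g)*(g^2 - 4*g) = g^2*(g - 4)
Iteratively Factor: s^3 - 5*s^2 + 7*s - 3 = (s - 1)*(s^2 - 4*s + 3) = (s - 3)*(s - 1)*(s - 1)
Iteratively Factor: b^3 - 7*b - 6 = (b + 1)*(b^2 - b - 6) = (b - 3)*(b + 1)*(b + 2)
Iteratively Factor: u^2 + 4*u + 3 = (u + 3)*(u + 1)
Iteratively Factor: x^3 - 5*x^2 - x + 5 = (x + 1)*(x^2 - 6*x + 5) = (x - 1)*(x + 1)*(x - 5)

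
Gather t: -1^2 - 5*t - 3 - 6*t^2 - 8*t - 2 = -6*t^2 - 13*t - 6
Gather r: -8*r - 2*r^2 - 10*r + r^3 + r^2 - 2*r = r^3 - r^2 - 20*r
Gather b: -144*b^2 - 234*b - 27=-144*b^2 - 234*b - 27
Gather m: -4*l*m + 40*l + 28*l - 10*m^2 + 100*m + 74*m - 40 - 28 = 68*l - 10*m^2 + m*(174 - 4*l) - 68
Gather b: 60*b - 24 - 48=60*b - 72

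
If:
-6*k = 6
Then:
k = -1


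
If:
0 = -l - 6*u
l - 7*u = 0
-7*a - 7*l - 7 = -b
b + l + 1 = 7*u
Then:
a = -8/7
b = -1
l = 0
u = 0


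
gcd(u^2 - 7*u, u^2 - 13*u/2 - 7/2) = u - 7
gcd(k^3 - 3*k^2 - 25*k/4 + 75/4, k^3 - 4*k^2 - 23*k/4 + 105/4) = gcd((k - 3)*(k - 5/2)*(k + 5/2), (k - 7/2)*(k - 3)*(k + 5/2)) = k^2 - k/2 - 15/2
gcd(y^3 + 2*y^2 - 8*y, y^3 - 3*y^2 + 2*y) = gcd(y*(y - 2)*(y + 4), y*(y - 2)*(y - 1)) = y^2 - 2*y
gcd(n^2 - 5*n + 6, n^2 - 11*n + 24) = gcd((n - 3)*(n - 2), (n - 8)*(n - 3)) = n - 3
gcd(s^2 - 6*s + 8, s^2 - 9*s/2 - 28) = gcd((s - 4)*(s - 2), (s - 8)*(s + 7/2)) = 1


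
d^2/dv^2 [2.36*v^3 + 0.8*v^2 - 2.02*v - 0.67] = 14.16*v + 1.6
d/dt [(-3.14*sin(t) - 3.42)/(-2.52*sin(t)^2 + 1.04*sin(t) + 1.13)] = (-7.9128*sin(t)^2 - 17.2368*sin(t) + 0.00859999999999994)*cos(t)/(6.3504*sin(t)^4 - 5.2416*sin(t)^3 - 4.6136*sin(t)^2 + 2.3504*sin(t) + 1.2769)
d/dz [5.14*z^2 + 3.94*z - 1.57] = 10.28*z + 3.94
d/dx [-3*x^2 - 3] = -6*x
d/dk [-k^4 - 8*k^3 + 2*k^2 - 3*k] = -4*k^3 - 24*k^2 + 4*k - 3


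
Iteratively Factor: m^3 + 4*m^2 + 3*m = (m + 3)*(m^2 + m) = (m + 1)*(m + 3)*(m)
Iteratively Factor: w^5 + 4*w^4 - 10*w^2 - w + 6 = (w - 1)*(w^4 + 5*w^3 + 5*w^2 - 5*w - 6) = (w - 1)*(w + 1)*(w^3 + 4*w^2 + w - 6) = (w - 1)*(w + 1)*(w + 2)*(w^2 + 2*w - 3) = (w - 1)*(w + 1)*(w + 2)*(w + 3)*(w - 1)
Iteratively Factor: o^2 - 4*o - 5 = (o + 1)*(o - 5)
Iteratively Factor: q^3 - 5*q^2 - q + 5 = (q - 5)*(q^2 - 1) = (q - 5)*(q + 1)*(q - 1)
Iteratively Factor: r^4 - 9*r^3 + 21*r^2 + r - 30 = (r - 2)*(r^3 - 7*r^2 + 7*r + 15) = (r - 3)*(r - 2)*(r^2 - 4*r - 5) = (r - 5)*(r - 3)*(r - 2)*(r + 1)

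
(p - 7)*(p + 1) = p^2 - 6*p - 7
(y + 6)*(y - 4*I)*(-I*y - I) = -I*y^3 - 4*y^2 - 7*I*y^2 - 28*y - 6*I*y - 24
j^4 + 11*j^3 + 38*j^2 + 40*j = j*(j + 2)*(j + 4)*(j + 5)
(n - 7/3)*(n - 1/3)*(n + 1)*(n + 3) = n^4 + 4*n^3/3 - 62*n^2/9 - 44*n/9 + 7/3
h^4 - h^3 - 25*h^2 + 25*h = h*(h - 5)*(h - 1)*(h + 5)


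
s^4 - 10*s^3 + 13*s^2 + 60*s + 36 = (s - 6)^2*(s + 1)^2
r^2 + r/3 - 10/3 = (r - 5/3)*(r + 2)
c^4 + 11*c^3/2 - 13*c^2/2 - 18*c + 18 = (c - 3/2)*(c - 1)*(c + 2)*(c + 6)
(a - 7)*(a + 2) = a^2 - 5*a - 14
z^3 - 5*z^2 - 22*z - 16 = (z - 8)*(z + 1)*(z + 2)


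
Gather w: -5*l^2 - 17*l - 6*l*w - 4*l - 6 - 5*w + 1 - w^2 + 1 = -5*l^2 - 21*l - w^2 + w*(-6*l - 5) - 4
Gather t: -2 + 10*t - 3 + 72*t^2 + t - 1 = 72*t^2 + 11*t - 6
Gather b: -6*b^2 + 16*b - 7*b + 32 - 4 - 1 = -6*b^2 + 9*b + 27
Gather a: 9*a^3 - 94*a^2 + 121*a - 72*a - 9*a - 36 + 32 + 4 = 9*a^3 - 94*a^2 + 40*a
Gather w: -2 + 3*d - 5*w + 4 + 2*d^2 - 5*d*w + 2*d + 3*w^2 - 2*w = 2*d^2 + 5*d + 3*w^2 + w*(-5*d - 7) + 2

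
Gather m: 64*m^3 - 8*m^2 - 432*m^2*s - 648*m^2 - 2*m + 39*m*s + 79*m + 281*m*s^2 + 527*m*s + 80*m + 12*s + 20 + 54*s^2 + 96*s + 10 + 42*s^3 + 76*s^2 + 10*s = 64*m^3 + m^2*(-432*s - 656) + m*(281*s^2 + 566*s + 157) + 42*s^3 + 130*s^2 + 118*s + 30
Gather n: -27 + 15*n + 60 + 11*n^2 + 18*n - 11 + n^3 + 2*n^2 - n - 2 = n^3 + 13*n^2 + 32*n + 20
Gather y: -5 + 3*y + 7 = 3*y + 2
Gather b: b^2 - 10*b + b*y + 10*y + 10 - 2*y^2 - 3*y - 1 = b^2 + b*(y - 10) - 2*y^2 + 7*y + 9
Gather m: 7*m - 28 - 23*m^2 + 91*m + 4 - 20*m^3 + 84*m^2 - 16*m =-20*m^3 + 61*m^2 + 82*m - 24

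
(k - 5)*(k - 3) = k^2 - 8*k + 15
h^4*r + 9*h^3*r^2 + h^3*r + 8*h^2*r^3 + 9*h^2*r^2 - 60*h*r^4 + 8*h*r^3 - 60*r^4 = (h - 2*r)*(h + 5*r)*(h + 6*r)*(h*r + r)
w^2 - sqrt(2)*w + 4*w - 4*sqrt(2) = (w + 4)*(w - sqrt(2))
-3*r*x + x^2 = x*(-3*r + x)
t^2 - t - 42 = (t - 7)*(t + 6)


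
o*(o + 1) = o^2 + o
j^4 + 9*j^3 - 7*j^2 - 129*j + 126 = (j - 3)*(j - 1)*(j + 6)*(j + 7)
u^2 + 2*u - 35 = (u - 5)*(u + 7)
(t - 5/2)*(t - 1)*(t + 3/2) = t^3 - 2*t^2 - 11*t/4 + 15/4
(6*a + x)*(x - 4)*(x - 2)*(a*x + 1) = 6*a^2*x^3 - 36*a^2*x^2 + 48*a^2*x + a*x^4 - 6*a*x^3 + 14*a*x^2 - 36*a*x + 48*a + x^3 - 6*x^2 + 8*x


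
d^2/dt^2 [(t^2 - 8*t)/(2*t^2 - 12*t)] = -2/(t^3 - 18*t^2 + 108*t - 216)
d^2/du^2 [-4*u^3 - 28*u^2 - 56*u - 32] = -24*u - 56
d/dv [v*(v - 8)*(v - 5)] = 3*v^2 - 26*v + 40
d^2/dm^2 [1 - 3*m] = 0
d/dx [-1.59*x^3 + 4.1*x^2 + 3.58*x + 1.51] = -4.77*x^2 + 8.2*x + 3.58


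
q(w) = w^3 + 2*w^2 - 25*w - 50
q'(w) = 3*w^2 + 4*w - 25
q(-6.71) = -94.31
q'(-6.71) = 83.23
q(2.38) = -84.69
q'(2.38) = 1.51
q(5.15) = 10.89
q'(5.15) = 75.17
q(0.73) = -66.80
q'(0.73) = -20.48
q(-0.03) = -49.25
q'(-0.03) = -25.12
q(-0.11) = -47.23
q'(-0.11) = -25.40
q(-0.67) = -32.65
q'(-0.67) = -26.33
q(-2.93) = 15.27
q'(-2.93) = -10.97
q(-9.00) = -392.00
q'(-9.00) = 182.00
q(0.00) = -50.00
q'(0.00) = -25.00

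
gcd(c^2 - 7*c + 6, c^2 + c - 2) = c - 1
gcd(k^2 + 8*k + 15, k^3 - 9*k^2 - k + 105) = k + 3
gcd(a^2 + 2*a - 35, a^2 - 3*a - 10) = a - 5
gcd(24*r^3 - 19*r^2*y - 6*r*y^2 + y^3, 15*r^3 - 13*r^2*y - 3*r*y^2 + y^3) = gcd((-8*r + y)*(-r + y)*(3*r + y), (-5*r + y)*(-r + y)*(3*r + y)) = -3*r^2 + 2*r*y + y^2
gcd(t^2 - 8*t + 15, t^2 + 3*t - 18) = t - 3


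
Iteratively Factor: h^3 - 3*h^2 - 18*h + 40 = (h + 4)*(h^2 - 7*h + 10) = (h - 5)*(h + 4)*(h - 2)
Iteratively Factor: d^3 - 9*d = (d + 3)*(d^2 - 3*d) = (d - 3)*(d + 3)*(d)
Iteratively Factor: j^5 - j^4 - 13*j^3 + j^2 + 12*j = (j)*(j^4 - j^3 - 13*j^2 + j + 12) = j*(j + 3)*(j^3 - 4*j^2 - j + 4) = j*(j + 1)*(j + 3)*(j^2 - 5*j + 4) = j*(j - 4)*(j + 1)*(j + 3)*(j - 1)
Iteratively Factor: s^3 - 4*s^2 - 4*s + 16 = (s + 2)*(s^2 - 6*s + 8) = (s - 4)*(s + 2)*(s - 2)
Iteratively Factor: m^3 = (m)*(m^2) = m^2*(m)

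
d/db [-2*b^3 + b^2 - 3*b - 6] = -6*b^2 + 2*b - 3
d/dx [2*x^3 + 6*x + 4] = 6*x^2 + 6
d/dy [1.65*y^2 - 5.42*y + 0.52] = 3.3*y - 5.42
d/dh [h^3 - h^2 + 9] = h*(3*h - 2)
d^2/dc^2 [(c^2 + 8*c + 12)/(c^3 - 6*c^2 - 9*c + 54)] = 2*(c^6 + 24*c^5 - 45*c^4 - 648*c^3 - 648*c^2 + 7776*c + 11664)/(c^9 - 18*c^8 + 81*c^7 + 270*c^6 - 2673*c^5 + 1458*c^4 + 25515*c^3 - 39366*c^2 - 78732*c + 157464)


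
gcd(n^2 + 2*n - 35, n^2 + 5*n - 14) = n + 7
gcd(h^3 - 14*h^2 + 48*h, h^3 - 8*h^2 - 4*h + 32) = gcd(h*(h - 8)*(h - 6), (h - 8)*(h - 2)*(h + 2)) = h - 8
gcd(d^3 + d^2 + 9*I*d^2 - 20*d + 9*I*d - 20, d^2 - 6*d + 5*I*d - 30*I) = d + 5*I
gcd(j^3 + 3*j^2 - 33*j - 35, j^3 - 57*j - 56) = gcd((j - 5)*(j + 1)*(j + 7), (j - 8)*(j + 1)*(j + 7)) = j^2 + 8*j + 7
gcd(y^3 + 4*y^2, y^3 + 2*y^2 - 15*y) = y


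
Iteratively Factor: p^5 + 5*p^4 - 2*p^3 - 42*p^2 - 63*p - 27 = (p + 1)*(p^4 + 4*p^3 - 6*p^2 - 36*p - 27) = (p + 1)^2*(p^3 + 3*p^2 - 9*p - 27) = (p + 1)^2*(p + 3)*(p^2 - 9) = (p - 3)*(p + 1)^2*(p + 3)*(p + 3)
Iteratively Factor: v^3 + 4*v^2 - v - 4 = (v + 1)*(v^2 + 3*v - 4) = (v - 1)*(v + 1)*(v + 4)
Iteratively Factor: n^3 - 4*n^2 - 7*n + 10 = (n - 1)*(n^2 - 3*n - 10) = (n - 5)*(n - 1)*(n + 2)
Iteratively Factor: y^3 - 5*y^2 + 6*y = (y - 2)*(y^2 - 3*y) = y*(y - 2)*(y - 3)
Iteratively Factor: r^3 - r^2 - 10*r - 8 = (r + 2)*(r^2 - 3*r - 4) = (r + 1)*(r + 2)*(r - 4)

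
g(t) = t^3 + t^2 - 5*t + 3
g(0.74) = 0.25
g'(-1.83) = 1.39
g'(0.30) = -4.13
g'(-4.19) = 39.29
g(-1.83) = 9.37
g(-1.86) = 9.32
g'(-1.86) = 1.66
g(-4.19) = -32.05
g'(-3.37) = 22.33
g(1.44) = 0.86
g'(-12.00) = 403.00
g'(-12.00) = 403.00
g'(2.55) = 19.61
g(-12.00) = -1521.00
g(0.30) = 1.62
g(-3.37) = -7.07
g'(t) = 3*t^2 + 2*t - 5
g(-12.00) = -1521.00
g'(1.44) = 4.10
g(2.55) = 13.33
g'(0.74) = -1.88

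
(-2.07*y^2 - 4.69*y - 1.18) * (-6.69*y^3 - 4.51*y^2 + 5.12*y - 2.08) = 13.8483*y^5 + 40.7118*y^4 + 18.4477*y^3 - 14.3854*y^2 + 3.7136*y + 2.4544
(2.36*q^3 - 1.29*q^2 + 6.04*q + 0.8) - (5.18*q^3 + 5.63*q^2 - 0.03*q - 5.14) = -2.82*q^3 - 6.92*q^2 + 6.07*q + 5.94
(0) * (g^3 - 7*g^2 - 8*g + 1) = 0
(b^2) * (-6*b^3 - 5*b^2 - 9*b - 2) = -6*b^5 - 5*b^4 - 9*b^3 - 2*b^2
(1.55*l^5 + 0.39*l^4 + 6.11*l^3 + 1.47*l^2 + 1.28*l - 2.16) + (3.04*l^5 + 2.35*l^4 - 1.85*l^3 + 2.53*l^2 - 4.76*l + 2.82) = 4.59*l^5 + 2.74*l^4 + 4.26*l^3 + 4.0*l^2 - 3.48*l + 0.66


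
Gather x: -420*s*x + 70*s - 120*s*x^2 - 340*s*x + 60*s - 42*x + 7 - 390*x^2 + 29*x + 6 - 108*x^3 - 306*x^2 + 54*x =130*s - 108*x^3 + x^2*(-120*s - 696) + x*(41 - 760*s) + 13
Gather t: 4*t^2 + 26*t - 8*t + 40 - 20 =4*t^2 + 18*t + 20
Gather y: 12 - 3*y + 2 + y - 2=12 - 2*y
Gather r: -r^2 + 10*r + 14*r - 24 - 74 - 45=-r^2 + 24*r - 143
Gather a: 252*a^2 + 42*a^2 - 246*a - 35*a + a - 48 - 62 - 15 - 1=294*a^2 - 280*a - 126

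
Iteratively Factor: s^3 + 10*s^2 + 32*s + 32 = (s + 4)*(s^2 + 6*s + 8) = (s + 4)^2*(s + 2)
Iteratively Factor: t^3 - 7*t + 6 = (t - 2)*(t^2 + 2*t - 3) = (t - 2)*(t - 1)*(t + 3)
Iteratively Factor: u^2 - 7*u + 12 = (u - 3)*(u - 4)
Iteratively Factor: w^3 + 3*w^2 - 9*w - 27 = (w + 3)*(w^2 - 9) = (w + 3)^2*(w - 3)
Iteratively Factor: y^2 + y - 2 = (y - 1)*(y + 2)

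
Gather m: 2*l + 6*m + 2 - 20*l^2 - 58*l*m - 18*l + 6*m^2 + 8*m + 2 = -20*l^2 - 16*l + 6*m^2 + m*(14 - 58*l) + 4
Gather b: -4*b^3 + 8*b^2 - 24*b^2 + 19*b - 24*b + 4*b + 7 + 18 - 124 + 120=-4*b^3 - 16*b^2 - b + 21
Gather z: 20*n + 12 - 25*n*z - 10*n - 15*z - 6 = 10*n + z*(-25*n - 15) + 6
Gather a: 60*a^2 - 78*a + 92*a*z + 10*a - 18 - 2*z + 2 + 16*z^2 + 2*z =60*a^2 + a*(92*z - 68) + 16*z^2 - 16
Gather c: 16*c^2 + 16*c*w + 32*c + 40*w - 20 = 16*c^2 + c*(16*w + 32) + 40*w - 20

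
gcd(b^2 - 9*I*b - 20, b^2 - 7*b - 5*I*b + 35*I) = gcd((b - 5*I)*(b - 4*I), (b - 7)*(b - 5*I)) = b - 5*I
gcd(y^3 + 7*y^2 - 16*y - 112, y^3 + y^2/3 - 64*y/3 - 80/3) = y + 4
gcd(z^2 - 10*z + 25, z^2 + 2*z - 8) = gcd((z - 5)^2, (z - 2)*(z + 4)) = 1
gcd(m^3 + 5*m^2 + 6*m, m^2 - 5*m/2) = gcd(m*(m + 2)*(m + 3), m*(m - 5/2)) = m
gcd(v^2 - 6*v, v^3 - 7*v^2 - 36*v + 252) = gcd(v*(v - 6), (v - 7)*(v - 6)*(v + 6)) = v - 6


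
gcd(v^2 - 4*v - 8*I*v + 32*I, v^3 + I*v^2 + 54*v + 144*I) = v - 8*I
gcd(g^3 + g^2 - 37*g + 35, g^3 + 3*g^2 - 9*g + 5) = g - 1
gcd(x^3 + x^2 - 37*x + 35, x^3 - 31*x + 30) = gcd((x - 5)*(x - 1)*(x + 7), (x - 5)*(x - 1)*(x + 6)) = x^2 - 6*x + 5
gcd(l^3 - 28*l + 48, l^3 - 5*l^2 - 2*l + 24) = l - 4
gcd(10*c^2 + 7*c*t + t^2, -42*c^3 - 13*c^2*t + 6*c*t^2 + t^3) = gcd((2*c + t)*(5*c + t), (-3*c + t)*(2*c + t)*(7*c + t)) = 2*c + t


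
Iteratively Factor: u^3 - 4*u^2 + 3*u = (u - 1)*(u^2 - 3*u) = u*(u - 1)*(u - 3)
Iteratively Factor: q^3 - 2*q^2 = (q)*(q^2 - 2*q) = q*(q - 2)*(q)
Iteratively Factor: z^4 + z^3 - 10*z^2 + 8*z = (z - 2)*(z^3 + 3*z^2 - 4*z) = z*(z - 2)*(z^2 + 3*z - 4) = z*(z - 2)*(z + 4)*(z - 1)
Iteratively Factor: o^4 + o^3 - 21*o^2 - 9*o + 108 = (o + 4)*(o^3 - 3*o^2 - 9*o + 27) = (o - 3)*(o + 4)*(o^2 - 9) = (o - 3)^2*(o + 4)*(o + 3)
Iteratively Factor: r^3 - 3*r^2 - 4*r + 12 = (r + 2)*(r^2 - 5*r + 6) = (r - 3)*(r + 2)*(r - 2)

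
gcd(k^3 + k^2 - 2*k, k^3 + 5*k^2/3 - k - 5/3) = k - 1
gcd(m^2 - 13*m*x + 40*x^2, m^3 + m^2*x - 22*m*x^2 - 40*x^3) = -m + 5*x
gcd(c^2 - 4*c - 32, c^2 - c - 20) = c + 4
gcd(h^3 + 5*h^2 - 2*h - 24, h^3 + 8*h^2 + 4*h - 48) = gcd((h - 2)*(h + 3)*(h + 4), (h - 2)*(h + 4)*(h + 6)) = h^2 + 2*h - 8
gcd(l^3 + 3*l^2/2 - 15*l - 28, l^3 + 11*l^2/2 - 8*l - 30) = l + 2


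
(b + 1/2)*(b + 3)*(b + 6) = b^3 + 19*b^2/2 + 45*b/2 + 9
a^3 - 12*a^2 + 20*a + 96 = (a - 8)*(a - 6)*(a + 2)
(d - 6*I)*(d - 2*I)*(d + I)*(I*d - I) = I*d^4 + 7*d^3 - I*d^3 - 7*d^2 - 4*I*d^2 + 12*d + 4*I*d - 12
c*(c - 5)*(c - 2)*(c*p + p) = c^4*p - 6*c^3*p + 3*c^2*p + 10*c*p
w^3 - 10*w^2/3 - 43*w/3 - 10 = (w - 6)*(w + 1)*(w + 5/3)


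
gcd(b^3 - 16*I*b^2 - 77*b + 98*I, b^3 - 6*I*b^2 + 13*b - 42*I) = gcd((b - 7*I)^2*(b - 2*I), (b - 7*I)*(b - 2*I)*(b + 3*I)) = b^2 - 9*I*b - 14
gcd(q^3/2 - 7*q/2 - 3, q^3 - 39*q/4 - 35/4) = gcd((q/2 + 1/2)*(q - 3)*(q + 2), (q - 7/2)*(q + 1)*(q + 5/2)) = q + 1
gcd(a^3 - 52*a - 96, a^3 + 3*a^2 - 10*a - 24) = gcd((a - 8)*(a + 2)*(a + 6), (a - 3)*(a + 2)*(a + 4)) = a + 2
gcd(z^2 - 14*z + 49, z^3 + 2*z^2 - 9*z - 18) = 1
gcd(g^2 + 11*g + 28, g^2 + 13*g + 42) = g + 7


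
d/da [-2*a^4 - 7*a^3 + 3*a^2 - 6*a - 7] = -8*a^3 - 21*a^2 + 6*a - 6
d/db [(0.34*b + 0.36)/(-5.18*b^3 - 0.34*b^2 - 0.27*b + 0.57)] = (3.5224*b^3 + 5.71*b^2 + 0.2448*b + 0.291)/(26.8324*b^6 + 3.5224*b^5 + 2.9128*b^4 - 5.7216*b^3 - 0.3147*b^2 - 0.3078*b + 0.3249)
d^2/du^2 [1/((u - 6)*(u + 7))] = 2*((u - 6)^2 + (u - 6)*(u + 7) + (u + 7)^2)/((u - 6)^3*(u + 7)^3)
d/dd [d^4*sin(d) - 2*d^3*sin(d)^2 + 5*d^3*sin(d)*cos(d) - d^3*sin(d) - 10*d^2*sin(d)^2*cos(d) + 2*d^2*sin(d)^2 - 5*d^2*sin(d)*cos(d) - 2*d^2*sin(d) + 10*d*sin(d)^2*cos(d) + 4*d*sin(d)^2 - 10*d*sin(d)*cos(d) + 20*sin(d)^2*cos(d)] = d^4*cos(d) + 4*d^3*sin(d) - 2*d^3*sin(2*d) - d^3*cos(d) + 5*d^3*cos(2*d) - d^2*sin(d)/2 + 19*d^2*sin(2*d)/2 - 15*d^2*sin(3*d)/2 - 2*d^2*cos(d) - 2*d^2*cos(2*d) - 3*d^2 - 13*d*sin(d)/2 - d*sin(2*d) + 15*d*sin(3*d)/2 - 5*d*cos(d) - 12*d*cos(2*d) + 5*d*cos(3*d) + 2*d - 5*sin(d) - 5*sin(2*d) + 15*sin(3*d) + 5*cos(d)/2 - 2*cos(2*d) - 5*cos(3*d)/2 + 2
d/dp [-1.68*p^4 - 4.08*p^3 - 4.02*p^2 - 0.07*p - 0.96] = -6.72*p^3 - 12.24*p^2 - 8.04*p - 0.07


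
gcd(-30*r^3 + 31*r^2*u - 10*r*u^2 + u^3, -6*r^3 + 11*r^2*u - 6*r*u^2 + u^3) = 6*r^2 - 5*r*u + u^2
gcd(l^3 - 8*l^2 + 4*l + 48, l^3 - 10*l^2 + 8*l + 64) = l^2 - 2*l - 8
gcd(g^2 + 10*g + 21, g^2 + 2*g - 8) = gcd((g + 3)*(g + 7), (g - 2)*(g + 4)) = 1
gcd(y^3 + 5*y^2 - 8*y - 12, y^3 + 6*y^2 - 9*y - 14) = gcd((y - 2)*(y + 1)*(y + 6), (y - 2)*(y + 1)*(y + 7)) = y^2 - y - 2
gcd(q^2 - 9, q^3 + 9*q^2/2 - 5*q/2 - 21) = q + 3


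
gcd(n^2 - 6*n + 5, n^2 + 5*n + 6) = 1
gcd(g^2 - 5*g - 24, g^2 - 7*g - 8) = g - 8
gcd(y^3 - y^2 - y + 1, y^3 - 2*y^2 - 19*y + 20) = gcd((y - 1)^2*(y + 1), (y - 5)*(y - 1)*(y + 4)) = y - 1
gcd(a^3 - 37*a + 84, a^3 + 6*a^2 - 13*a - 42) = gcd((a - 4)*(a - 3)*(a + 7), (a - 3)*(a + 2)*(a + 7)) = a^2 + 4*a - 21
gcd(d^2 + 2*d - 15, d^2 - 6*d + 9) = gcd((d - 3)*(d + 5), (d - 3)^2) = d - 3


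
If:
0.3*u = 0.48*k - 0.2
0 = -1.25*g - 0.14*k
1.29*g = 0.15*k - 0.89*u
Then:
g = -0.06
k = 0.53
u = 0.17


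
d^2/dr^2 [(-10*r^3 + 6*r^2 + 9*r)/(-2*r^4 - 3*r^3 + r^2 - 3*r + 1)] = 2*(40*r^9 - 72*r^8 - 264*r^7 - 888*r^6 - 3*r^5 + 441*r^4 - 172*r^3 - 234*r^2 + 57*r - 33)/(8*r^12 + 36*r^11 + 42*r^10 + 27*r^9 + 75*r^8 + 18*r^7 - 16*r^6 + 72*r^5 - 78*r^4 + 54*r^3 - 30*r^2 + 9*r - 1)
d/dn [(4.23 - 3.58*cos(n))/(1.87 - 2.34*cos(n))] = -3.2036*sin(n)/(2.34*cos(n) - 1.87)^2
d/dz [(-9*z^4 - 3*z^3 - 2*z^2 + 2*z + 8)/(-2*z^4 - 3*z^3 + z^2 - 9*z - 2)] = (21*z^6 - 26*z^5 + 246*z^4 + 202*z^3 + 106*z^2 - 8*z + 68)/(4*z^8 + 12*z^7 + 5*z^6 + 30*z^5 + 63*z^4 - 6*z^3 + 77*z^2 + 36*z + 4)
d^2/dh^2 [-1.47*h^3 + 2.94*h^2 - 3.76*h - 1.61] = 5.88 - 8.82*h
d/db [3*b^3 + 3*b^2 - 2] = 3*b*(3*b + 2)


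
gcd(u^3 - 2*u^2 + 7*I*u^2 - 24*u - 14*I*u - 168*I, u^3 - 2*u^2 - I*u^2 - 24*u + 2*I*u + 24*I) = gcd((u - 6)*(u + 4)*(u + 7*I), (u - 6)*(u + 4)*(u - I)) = u^2 - 2*u - 24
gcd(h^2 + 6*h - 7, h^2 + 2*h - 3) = h - 1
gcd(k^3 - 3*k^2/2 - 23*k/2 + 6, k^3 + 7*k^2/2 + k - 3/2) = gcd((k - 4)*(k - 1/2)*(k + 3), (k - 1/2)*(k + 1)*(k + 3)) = k^2 + 5*k/2 - 3/2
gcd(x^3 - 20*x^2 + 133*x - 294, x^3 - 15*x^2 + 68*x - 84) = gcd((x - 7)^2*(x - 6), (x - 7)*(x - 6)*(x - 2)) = x^2 - 13*x + 42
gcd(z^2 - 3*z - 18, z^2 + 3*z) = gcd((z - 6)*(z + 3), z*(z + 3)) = z + 3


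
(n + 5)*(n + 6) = n^2 + 11*n + 30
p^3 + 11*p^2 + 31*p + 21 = (p + 1)*(p + 3)*(p + 7)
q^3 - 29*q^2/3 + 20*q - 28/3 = (q - 7)*(q - 2)*(q - 2/3)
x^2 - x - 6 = (x - 3)*(x + 2)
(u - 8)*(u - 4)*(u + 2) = u^3 - 10*u^2 + 8*u + 64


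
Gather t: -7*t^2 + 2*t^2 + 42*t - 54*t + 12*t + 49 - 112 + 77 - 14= -5*t^2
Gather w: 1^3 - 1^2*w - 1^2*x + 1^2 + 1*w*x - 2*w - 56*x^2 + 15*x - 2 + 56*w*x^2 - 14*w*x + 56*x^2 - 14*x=w*(56*x^2 - 13*x - 3)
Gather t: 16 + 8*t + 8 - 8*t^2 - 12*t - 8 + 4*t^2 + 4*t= 16 - 4*t^2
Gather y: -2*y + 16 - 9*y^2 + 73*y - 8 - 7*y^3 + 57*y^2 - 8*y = -7*y^3 + 48*y^2 + 63*y + 8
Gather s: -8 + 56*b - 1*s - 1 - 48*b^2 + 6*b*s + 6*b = -48*b^2 + 62*b + s*(6*b - 1) - 9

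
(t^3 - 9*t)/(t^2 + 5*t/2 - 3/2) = 2*t*(t - 3)/(2*t - 1)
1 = 1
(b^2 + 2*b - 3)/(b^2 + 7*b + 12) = (b - 1)/(b + 4)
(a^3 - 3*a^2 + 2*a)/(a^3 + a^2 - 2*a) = (a - 2)/(a + 2)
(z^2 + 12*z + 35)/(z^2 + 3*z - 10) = (z + 7)/(z - 2)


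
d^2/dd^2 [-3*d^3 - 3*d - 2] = -18*d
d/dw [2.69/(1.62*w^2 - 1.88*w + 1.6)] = (5.0572 - 8.7156*w)/(1.62*w^2 - 1.88*w + 1.6)^2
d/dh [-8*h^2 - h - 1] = -16*h - 1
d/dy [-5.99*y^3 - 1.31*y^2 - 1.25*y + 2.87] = -17.97*y^2 - 2.62*y - 1.25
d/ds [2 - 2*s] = -2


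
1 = 1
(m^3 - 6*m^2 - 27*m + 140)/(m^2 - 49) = (m^2 + m - 20)/(m + 7)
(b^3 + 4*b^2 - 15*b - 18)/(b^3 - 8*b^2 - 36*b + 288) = (b^2 - 2*b - 3)/(b^2 - 14*b + 48)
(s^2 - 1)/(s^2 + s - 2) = (s + 1)/(s + 2)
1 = 1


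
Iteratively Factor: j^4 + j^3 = (j)*(j^3 + j^2) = j*(j + 1)*(j^2) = j^2*(j + 1)*(j)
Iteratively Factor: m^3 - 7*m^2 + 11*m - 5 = (m - 1)*(m^2 - 6*m + 5) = (m - 1)^2*(m - 5)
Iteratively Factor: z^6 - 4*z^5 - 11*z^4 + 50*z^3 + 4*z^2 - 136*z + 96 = (z - 2)*(z^5 - 2*z^4 - 15*z^3 + 20*z^2 + 44*z - 48) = (z - 4)*(z - 2)*(z^4 + 2*z^3 - 7*z^2 - 8*z + 12) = (z - 4)*(z - 2)*(z + 3)*(z^3 - z^2 - 4*z + 4) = (z - 4)*(z - 2)*(z - 1)*(z + 3)*(z^2 - 4) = (z - 4)*(z - 2)^2*(z - 1)*(z + 3)*(z + 2)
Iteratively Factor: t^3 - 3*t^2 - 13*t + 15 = (t + 3)*(t^2 - 6*t + 5) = (t - 1)*(t + 3)*(t - 5)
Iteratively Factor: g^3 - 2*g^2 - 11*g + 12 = (g + 3)*(g^2 - 5*g + 4) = (g - 4)*(g + 3)*(g - 1)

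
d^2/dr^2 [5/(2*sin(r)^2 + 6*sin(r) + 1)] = 10*(-8*sin(r)^4 - 18*sin(r)^3 - 2*sin(r)^2 + 39*sin(r) + 34)/(6*sin(r) - cos(2*r) + 2)^3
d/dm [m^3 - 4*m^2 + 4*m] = 3*m^2 - 8*m + 4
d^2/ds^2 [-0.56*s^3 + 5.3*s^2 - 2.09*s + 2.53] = 10.6 - 3.36*s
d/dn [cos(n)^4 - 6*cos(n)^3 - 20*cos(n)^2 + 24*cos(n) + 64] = 2*(-2*cos(n)^3 + 9*cos(n)^2 + 20*cos(n) - 12)*sin(n)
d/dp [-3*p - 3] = -3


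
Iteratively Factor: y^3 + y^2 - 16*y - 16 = (y + 1)*(y^2 - 16) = (y + 1)*(y + 4)*(y - 4)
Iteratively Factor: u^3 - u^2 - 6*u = (u - 3)*(u^2 + 2*u) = (u - 3)*(u + 2)*(u)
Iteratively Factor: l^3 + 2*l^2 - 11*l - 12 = (l + 1)*(l^2 + l - 12) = (l + 1)*(l + 4)*(l - 3)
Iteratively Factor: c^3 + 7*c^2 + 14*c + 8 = (c + 4)*(c^2 + 3*c + 2) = (c + 1)*(c + 4)*(c + 2)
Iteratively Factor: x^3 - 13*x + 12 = (x - 3)*(x^2 + 3*x - 4) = (x - 3)*(x - 1)*(x + 4)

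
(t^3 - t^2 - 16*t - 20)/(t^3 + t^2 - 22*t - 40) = (t + 2)/(t + 4)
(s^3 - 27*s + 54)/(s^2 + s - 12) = (s^2 + 3*s - 18)/(s + 4)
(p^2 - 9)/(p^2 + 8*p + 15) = (p - 3)/(p + 5)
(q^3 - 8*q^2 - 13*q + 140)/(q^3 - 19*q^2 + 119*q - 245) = (q + 4)/(q - 7)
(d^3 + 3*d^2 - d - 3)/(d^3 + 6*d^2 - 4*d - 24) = (d^3 + 3*d^2 - d - 3)/(d^3 + 6*d^2 - 4*d - 24)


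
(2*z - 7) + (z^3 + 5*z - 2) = z^3 + 7*z - 9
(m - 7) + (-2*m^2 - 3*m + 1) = -2*m^2 - 2*m - 6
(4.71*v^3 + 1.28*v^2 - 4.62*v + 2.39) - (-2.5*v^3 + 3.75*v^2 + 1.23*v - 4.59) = 7.21*v^3 - 2.47*v^2 - 5.85*v + 6.98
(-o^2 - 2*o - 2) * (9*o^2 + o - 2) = -9*o^4 - 19*o^3 - 18*o^2 + 2*o + 4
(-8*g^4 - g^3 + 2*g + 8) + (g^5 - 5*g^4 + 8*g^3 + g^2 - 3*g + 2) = g^5 - 13*g^4 + 7*g^3 + g^2 - g + 10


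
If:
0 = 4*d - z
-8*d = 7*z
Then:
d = 0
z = 0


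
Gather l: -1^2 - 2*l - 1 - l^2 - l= -l^2 - 3*l - 2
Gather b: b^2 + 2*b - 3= b^2 + 2*b - 3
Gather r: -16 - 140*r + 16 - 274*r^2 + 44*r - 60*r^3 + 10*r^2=-60*r^3 - 264*r^2 - 96*r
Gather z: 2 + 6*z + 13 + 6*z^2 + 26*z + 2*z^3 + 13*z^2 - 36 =2*z^3 + 19*z^2 + 32*z - 21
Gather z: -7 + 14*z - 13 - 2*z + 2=12*z - 18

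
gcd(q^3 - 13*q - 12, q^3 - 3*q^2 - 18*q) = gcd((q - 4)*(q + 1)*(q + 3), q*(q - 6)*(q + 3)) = q + 3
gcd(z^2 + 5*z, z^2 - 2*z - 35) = z + 5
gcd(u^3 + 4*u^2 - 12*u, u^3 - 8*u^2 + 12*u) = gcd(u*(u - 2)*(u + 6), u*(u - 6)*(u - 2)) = u^2 - 2*u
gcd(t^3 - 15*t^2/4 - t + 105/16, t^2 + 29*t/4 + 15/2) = t + 5/4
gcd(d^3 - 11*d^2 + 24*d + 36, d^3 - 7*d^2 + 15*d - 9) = 1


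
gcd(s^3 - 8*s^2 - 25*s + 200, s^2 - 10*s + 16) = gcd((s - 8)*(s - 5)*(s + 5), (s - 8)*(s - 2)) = s - 8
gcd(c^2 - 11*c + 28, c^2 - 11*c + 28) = c^2 - 11*c + 28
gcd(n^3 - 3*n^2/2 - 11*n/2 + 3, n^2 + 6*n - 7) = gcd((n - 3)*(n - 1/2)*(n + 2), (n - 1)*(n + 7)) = 1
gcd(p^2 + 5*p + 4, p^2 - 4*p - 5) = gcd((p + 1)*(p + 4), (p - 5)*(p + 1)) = p + 1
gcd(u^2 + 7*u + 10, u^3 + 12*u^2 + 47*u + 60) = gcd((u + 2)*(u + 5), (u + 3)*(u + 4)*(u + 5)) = u + 5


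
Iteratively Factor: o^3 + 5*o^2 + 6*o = (o + 2)*(o^2 + 3*o) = (o + 2)*(o + 3)*(o)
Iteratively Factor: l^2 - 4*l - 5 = (l - 5)*(l + 1)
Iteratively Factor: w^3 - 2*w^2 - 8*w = (w + 2)*(w^2 - 4*w) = w*(w + 2)*(w - 4)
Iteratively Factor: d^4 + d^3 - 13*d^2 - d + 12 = (d + 1)*(d^3 - 13*d + 12) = (d + 1)*(d + 4)*(d^2 - 4*d + 3) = (d - 1)*(d + 1)*(d + 4)*(d - 3)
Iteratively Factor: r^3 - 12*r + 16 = (r + 4)*(r^2 - 4*r + 4) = (r - 2)*(r + 4)*(r - 2)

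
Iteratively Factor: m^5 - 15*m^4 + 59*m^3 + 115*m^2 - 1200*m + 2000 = (m - 5)*(m^4 - 10*m^3 + 9*m^2 + 160*m - 400) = (m - 5)^2*(m^3 - 5*m^2 - 16*m + 80) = (m - 5)^2*(m - 4)*(m^2 - m - 20) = (m - 5)^3*(m - 4)*(m + 4)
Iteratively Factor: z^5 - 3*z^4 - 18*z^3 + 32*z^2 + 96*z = (z + 3)*(z^4 - 6*z^3 + 32*z) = (z + 2)*(z + 3)*(z^3 - 8*z^2 + 16*z) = (z - 4)*(z + 2)*(z + 3)*(z^2 - 4*z) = z*(z - 4)*(z + 2)*(z + 3)*(z - 4)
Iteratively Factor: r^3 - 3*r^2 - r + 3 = (r - 1)*(r^2 - 2*r - 3) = (r - 1)*(r + 1)*(r - 3)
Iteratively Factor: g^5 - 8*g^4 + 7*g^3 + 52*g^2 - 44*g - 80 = (g - 2)*(g^4 - 6*g^3 - 5*g^2 + 42*g + 40) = (g - 2)*(g + 2)*(g^3 - 8*g^2 + 11*g + 20) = (g - 4)*(g - 2)*(g + 2)*(g^2 - 4*g - 5) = (g - 5)*(g - 4)*(g - 2)*(g + 2)*(g + 1)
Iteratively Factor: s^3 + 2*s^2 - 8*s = (s)*(s^2 + 2*s - 8) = s*(s - 2)*(s + 4)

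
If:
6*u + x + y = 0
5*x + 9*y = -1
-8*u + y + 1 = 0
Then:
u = 3/2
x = -20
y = 11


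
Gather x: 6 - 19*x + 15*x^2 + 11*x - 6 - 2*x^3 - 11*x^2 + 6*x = -2*x^3 + 4*x^2 - 2*x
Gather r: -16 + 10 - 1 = -7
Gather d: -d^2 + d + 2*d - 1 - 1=-d^2 + 3*d - 2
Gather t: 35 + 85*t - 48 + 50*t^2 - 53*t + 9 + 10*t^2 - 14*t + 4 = 60*t^2 + 18*t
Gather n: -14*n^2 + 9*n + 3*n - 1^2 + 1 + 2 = -14*n^2 + 12*n + 2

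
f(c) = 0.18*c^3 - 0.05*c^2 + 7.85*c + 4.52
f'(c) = 0.54*c^2 - 0.1*c + 7.85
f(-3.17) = -26.60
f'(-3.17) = 13.59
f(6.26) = 95.86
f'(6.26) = 28.39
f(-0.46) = 0.88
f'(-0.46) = 8.01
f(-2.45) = -17.66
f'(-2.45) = 11.34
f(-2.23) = -15.23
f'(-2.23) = 10.76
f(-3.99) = -39.03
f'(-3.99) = 16.85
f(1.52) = 16.97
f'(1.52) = 8.95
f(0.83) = 11.10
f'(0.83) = 8.14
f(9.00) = 202.34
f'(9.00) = 50.69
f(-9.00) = -201.40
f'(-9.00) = 52.49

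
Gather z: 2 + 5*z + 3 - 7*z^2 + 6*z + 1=-7*z^2 + 11*z + 6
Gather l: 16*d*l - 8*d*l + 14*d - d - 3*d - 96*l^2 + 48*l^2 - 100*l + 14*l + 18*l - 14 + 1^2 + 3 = 10*d - 48*l^2 + l*(8*d - 68) - 10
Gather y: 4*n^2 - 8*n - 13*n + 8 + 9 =4*n^2 - 21*n + 17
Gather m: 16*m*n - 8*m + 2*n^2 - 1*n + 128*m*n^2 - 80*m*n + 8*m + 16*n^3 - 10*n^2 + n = m*(128*n^2 - 64*n) + 16*n^3 - 8*n^2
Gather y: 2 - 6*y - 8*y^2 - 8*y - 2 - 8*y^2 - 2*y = -16*y^2 - 16*y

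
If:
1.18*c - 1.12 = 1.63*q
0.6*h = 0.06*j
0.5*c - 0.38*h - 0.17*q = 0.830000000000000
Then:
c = 1.38135593220339*q + 0.949152542372881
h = 1.37020517395183*q - 0.935325602140946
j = 13.7020517395183*q - 9.35325602140946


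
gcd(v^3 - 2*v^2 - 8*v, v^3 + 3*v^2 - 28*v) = v^2 - 4*v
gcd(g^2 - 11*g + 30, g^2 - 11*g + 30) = g^2 - 11*g + 30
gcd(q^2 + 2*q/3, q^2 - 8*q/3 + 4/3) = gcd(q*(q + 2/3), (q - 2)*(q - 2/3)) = 1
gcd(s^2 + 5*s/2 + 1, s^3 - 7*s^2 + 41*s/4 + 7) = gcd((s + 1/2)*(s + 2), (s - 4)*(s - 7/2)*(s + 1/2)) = s + 1/2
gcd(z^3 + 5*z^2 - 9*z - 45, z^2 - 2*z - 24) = 1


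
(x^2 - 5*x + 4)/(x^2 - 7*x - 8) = (-x^2 + 5*x - 4)/(-x^2 + 7*x + 8)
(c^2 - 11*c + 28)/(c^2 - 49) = (c - 4)/(c + 7)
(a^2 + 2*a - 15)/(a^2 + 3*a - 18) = (a + 5)/(a + 6)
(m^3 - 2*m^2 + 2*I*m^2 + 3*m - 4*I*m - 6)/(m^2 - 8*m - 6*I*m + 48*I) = (m^3 + m^2*(-2 + 2*I) + m*(3 - 4*I) - 6)/(m^2 + m*(-8 - 6*I) + 48*I)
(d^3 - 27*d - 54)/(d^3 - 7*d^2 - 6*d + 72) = (d + 3)/(d - 4)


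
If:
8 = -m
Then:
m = -8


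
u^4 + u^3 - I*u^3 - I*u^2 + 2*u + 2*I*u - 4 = (u - 1)*(u + 2)*(u - 2*I)*(u + I)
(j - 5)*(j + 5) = j^2 - 25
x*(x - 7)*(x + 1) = x^3 - 6*x^2 - 7*x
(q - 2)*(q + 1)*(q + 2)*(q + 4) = q^4 + 5*q^3 - 20*q - 16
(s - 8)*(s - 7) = s^2 - 15*s + 56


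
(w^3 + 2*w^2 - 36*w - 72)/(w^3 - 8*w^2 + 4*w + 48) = (w + 6)/(w - 4)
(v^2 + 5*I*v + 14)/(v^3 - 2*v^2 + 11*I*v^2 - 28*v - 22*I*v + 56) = (v - 2*I)/(v^2 + v*(-2 + 4*I) - 8*I)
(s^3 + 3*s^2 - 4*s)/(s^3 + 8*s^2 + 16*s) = (s - 1)/(s + 4)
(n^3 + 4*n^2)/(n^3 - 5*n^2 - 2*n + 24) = n^2*(n + 4)/(n^3 - 5*n^2 - 2*n + 24)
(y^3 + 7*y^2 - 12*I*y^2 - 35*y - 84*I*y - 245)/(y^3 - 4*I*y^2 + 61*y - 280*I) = (y + 7)/(y + 8*I)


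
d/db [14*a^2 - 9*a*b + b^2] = -9*a + 2*b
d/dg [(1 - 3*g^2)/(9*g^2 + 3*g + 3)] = (-3*g^2 - 12*g - 1)/(3*(9*g^4 + 6*g^3 + 7*g^2 + 2*g + 1))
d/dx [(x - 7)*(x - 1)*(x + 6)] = 3*x^2 - 4*x - 41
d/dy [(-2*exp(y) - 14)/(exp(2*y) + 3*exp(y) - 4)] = 2*(exp(2*y) + 14*exp(y) + 25)*exp(y)/(exp(4*y) + 6*exp(3*y) + exp(2*y) - 24*exp(y) + 16)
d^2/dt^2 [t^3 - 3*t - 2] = 6*t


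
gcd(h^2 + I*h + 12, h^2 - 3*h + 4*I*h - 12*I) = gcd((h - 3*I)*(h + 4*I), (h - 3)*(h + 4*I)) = h + 4*I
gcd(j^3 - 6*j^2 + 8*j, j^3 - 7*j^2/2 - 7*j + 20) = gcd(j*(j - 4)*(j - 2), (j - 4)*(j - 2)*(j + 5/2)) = j^2 - 6*j + 8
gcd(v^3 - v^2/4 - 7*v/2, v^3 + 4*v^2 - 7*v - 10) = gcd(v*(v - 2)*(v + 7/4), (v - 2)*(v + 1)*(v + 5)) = v - 2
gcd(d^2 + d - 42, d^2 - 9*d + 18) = d - 6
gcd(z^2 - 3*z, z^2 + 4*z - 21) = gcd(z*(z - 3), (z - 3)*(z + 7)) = z - 3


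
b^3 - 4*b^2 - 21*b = b*(b - 7)*(b + 3)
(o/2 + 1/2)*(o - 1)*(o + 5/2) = o^3/2 + 5*o^2/4 - o/2 - 5/4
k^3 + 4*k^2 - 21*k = k*(k - 3)*(k + 7)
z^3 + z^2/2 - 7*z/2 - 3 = (z - 2)*(z + 1)*(z + 3/2)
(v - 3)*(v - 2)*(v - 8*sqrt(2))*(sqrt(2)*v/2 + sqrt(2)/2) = sqrt(2)*v^4/2 - 8*v^3 - 2*sqrt(2)*v^3 + sqrt(2)*v^2/2 + 32*v^2 - 8*v + 3*sqrt(2)*v - 48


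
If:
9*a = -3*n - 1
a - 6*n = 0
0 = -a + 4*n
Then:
No Solution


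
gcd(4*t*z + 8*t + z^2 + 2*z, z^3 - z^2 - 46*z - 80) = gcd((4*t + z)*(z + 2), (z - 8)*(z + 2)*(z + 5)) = z + 2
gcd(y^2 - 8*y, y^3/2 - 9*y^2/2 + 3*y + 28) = 1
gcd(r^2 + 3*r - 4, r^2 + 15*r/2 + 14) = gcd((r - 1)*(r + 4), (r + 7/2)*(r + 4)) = r + 4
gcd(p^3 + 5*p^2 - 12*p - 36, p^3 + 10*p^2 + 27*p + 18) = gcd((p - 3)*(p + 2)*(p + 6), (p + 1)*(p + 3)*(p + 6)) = p + 6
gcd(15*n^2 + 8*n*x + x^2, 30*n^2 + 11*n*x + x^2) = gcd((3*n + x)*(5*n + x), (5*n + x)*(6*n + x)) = 5*n + x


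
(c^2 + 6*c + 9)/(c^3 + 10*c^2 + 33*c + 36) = 1/(c + 4)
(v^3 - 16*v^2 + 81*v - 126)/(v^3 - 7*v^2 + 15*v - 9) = (v^2 - 13*v + 42)/(v^2 - 4*v + 3)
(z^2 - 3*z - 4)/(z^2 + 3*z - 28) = (z + 1)/(z + 7)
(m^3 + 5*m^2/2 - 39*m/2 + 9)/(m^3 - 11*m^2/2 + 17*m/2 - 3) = (m + 6)/(m - 2)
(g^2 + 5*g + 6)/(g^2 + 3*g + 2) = (g + 3)/(g + 1)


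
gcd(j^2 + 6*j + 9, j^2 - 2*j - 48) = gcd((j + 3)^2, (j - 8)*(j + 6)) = 1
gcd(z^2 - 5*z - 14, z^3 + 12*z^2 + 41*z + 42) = z + 2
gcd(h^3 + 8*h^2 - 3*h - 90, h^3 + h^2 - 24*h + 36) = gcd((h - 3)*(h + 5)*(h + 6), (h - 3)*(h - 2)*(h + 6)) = h^2 + 3*h - 18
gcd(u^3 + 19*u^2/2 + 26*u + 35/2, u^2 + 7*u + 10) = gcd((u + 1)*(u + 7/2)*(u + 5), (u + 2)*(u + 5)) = u + 5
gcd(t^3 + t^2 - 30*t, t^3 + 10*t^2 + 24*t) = t^2 + 6*t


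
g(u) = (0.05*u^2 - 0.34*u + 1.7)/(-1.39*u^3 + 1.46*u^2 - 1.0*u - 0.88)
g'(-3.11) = 0.04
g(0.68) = -1.13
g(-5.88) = 0.02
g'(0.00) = 2.58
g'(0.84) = 1.11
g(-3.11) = 0.06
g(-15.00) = 0.00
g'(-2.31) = 0.10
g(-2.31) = 0.10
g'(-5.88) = 0.00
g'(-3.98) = 0.02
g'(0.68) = 1.01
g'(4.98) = 0.00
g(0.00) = -1.93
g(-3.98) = 0.03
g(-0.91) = 0.90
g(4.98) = -0.01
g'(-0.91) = 2.60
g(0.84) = -0.96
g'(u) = (0.1*u - 0.34)/(-1.39*u^3 + 1.46*u^2 - 1.0*u - 0.88) + (0.05*u^2 - 0.34*u + 1.7)*(4.17*u^2 - 2.92*u + 1.0)/(-1.39*u^3 + 1.46*u^2 - 1.0*u - 0.88)^2 = (0.0695*u^4 - 0.9452*u^3 + 7.5354*u^2 - 5.052*u + 1.9992)/(1.9321*u^6 - 4.0588*u^5 + 4.9116*u^4 - 0.4736*u^3 - 1.5696*u^2 + 1.76*u + 0.7744)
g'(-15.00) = 0.00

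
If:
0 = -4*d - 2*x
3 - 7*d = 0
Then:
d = 3/7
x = -6/7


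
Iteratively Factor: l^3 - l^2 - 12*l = (l)*(l^2 - l - 12) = l*(l + 3)*(l - 4)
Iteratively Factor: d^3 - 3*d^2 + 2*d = (d)*(d^2 - 3*d + 2) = d*(d - 1)*(d - 2)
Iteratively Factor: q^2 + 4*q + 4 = (q + 2)*(q + 2)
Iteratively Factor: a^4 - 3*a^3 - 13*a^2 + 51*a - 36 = (a + 4)*(a^3 - 7*a^2 + 15*a - 9) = (a - 3)*(a + 4)*(a^2 - 4*a + 3) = (a - 3)^2*(a + 4)*(a - 1)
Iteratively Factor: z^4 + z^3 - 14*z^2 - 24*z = (z + 2)*(z^3 - z^2 - 12*z) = z*(z + 2)*(z^2 - z - 12) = z*(z + 2)*(z + 3)*(z - 4)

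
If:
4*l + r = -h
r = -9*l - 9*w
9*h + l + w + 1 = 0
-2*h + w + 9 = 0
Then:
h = -41/38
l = 755/38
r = -2979/38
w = -212/19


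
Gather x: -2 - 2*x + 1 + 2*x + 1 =0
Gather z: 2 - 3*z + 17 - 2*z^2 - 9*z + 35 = -2*z^2 - 12*z + 54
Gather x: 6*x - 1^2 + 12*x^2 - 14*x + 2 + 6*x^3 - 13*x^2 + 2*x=6*x^3 - x^2 - 6*x + 1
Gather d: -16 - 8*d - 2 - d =-9*d - 18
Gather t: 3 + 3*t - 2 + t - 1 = 4*t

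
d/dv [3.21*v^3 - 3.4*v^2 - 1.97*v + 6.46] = 9.63*v^2 - 6.8*v - 1.97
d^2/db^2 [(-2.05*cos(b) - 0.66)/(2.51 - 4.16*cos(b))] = (-2.1316282072803e-14*cos(b)^3 - 32.826976*cos(b)^2 - 19.806661*cos(b) + 65.653952)/(71.991296*cos(b)^3 - 130.311168*cos(b)^2 + 78.625248*cos(b) - 15.813251)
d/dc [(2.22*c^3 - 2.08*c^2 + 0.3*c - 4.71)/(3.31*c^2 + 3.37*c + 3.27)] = (7.3482*c^4 + 14.9628*c^3 + 13.7756*c^2 + 17.577*c + 16.8537)/(10.9561*c^4 + 22.3094*c^3 + 33.0043*c^2 + 22.0398*c + 10.6929)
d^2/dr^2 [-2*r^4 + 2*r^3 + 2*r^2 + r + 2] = -24*r^2 + 12*r + 4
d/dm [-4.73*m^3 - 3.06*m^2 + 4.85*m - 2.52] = -14.19*m^2 - 6.12*m + 4.85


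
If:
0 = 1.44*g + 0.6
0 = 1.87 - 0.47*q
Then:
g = -0.42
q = 3.98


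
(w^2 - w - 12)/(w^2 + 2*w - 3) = (w - 4)/(w - 1)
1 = 1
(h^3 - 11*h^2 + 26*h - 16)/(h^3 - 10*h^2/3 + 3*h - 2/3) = 3*(h - 8)/(3*h - 1)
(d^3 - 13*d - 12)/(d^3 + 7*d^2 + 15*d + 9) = (d - 4)/(d + 3)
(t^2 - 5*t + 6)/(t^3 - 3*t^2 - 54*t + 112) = (t - 3)/(t^2 - t - 56)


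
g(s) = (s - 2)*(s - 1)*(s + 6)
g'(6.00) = 128.00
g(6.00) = 240.00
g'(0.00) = -16.00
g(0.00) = 12.00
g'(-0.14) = -16.78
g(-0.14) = 14.30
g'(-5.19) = 33.67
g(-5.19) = 36.05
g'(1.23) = -4.08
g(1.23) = -1.28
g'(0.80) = -9.28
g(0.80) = 1.63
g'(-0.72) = -18.76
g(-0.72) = 24.70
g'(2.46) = 16.91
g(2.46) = 5.68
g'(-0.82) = -18.90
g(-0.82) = 26.59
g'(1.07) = -6.15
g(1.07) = -0.46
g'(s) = (s - 2)*(s - 1) + (s - 2)*(s + 6) + (s - 1)*(s + 6) = 3*s^2 + 6*s - 16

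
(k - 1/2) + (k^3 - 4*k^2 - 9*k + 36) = k^3 - 4*k^2 - 8*k + 71/2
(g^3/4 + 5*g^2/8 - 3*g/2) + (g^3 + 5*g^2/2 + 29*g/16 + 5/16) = 5*g^3/4 + 25*g^2/8 + 5*g/16 + 5/16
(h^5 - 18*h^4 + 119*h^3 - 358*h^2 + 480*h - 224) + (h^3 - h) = h^5 - 18*h^4 + 120*h^3 - 358*h^2 + 479*h - 224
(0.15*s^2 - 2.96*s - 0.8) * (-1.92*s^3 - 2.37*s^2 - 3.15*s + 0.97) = -0.288*s^5 + 5.3277*s^4 + 8.0787*s^3 + 11.3655*s^2 - 0.3512*s - 0.776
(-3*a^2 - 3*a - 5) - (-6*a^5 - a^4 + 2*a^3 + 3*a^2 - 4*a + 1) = 6*a^5 + a^4 - 2*a^3 - 6*a^2 + a - 6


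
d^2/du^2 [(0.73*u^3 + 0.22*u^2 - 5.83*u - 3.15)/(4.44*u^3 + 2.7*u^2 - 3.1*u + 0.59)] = (-8.82849599999992*u^6 - 629.295408000001*u^5 - 1169.293536*u^4 - 842.365588*u^3 + 295.512036*u^2 + 264.951258*u - 71.680076)/(87.528384*u^9 + 159.68016*u^8 - 86.23368*u^7 - 168.400728*u^6 + 102.64572*u^5 + 42.01974*u^4 - 54.784108*u^3 + 19.82931*u^2 - 3.23733*u + 0.205379)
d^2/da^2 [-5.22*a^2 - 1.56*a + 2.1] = -10.4400000000000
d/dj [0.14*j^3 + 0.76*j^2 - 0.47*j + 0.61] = 0.42*j^2 + 1.52*j - 0.47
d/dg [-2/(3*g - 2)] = 6/(3*g - 2)^2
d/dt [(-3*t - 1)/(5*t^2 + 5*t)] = (3*t^2 + 2*t + 1)/(5*t^2*(t^2 + 2*t + 1))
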